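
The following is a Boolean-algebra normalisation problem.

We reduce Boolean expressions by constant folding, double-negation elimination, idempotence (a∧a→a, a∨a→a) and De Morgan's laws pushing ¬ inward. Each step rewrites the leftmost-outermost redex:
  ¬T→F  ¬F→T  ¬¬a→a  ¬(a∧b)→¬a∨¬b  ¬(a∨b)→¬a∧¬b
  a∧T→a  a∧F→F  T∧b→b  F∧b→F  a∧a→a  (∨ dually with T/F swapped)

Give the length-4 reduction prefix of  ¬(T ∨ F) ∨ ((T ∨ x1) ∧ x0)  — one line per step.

  start: ¬(T ∨ F) ∨ ((T ∨ x1) ∧ x0)
  [1] (¬T ∧ ¬F) ∨ ((T ∨ x1) ∧ x0)
  [2] (F ∧ ¬F) ∨ ((T ∨ x1) ∧ x0)
  [3] F ∨ ((T ∨ x1) ∧ x0)
  [4] (T ∨ x1) ∧ x0

Answer: after 4 steps: (T ∨ x1) ∧ x0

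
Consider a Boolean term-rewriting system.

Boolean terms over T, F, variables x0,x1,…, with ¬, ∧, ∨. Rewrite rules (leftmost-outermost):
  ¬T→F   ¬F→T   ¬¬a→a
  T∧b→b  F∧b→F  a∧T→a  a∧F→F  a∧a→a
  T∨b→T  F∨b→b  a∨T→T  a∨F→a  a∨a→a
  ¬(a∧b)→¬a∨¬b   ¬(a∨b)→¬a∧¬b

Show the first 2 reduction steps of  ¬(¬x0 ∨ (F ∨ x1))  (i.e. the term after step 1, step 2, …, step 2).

Answer: after 2 steps: x0 ∧ ¬(F ∨ x1)

Derivation:
  start: ¬(¬x0 ∨ (F ∨ x1))
  →1  ¬¬x0 ∧ ¬(F ∨ x1)
  →2  x0 ∧ ¬(F ∨ x1)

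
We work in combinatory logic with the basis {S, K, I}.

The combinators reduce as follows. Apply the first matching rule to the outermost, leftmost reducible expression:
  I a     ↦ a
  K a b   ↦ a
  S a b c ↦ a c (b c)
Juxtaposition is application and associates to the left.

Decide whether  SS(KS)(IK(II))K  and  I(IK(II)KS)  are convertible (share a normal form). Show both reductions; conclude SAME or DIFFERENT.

Term A:
  start: SS(KS)(IK(II))K
  →1  S(IK(II))(KS(IK(II)))K
  →2  IK(II)K(KS(IK(II))K)
  →3  K(II)K(KS(IK(II))K)
  →4  II(KS(IK(II))K)
  →5  I(KS(IK(II))K)
  →6  KS(IK(II))K
  →7  SK

Term B:
  start: I(IK(II)KS)
  →1  IK(II)KS
  →2  K(II)KS
  →3  IIS
  →4  IS
  →5  S

Answer: DIFFERENT — A ⇓ SK, B ⇓ S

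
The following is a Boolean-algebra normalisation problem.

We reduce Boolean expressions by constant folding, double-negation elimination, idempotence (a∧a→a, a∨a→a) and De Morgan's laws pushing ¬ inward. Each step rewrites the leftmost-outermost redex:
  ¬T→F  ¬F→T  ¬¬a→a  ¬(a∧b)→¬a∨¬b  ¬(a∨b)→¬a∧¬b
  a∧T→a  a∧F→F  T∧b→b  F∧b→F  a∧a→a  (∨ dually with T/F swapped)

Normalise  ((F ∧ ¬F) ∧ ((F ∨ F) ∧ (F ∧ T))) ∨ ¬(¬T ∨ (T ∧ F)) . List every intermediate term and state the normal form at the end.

  start: ((F ∧ ¬F) ∧ ((F ∨ F) ∧ (F ∧ T))) ∨ ¬(¬T ∨ (T ∧ F))
  →1  (F ∧ ((F ∨ F) ∧ (F ∧ T))) ∨ ¬(¬T ∨ (T ∧ F))
  →2  F ∨ ¬(¬T ∨ (T ∧ F))
  →3  ¬(¬T ∨ (T ∧ F))
  →4  ¬¬T ∧ ¬(T ∧ F)
  →5  T ∧ ¬(T ∧ F)
  →6  ¬(T ∧ F)
  →7  ¬T ∨ ¬F
  →8  F ∨ ¬F
  →9  ¬F
  →10  T

Answer: normal form = T  (in 10 steps)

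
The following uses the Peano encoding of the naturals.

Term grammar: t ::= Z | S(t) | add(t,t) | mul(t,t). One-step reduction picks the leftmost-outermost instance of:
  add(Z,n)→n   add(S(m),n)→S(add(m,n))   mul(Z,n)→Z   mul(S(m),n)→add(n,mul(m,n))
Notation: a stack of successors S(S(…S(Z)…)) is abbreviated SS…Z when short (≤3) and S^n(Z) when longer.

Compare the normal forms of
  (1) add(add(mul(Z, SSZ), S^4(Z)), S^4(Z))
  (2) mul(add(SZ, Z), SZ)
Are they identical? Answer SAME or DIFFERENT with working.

Answer: DIFFERENT — A ⇓ S^8(Z), B ⇓ SZ

Derivation:
Term A:
  start: add(add(mul(Z, SSZ), S^4(Z)), S^4(Z))
  step 1: add(add(Z, S^4(Z)), S^4(Z))
  step 2: add(S^4(Z), S^4(Z))
  step 3: S(add(SSSZ, S^4(Z)))
  step 4: S(S(add(SSZ, S^4(Z))))
  step 5: S(S(S(add(SZ, S^4(Z)))))
  step 6: S(S(S(S(add(Z, S^4(Z))))))
  step 7: S^8(Z)

Term B:
  start: mul(add(SZ, Z), SZ)
  step 1: mul(S(add(Z, Z)), SZ)
  step 2: add(SZ, mul(add(Z, Z), SZ))
  step 3: S(add(Z, mul(add(Z, Z), SZ)))
  step 4: S(mul(add(Z, Z), SZ))
  step 5: S(mul(Z, SZ))
  step 6: SZ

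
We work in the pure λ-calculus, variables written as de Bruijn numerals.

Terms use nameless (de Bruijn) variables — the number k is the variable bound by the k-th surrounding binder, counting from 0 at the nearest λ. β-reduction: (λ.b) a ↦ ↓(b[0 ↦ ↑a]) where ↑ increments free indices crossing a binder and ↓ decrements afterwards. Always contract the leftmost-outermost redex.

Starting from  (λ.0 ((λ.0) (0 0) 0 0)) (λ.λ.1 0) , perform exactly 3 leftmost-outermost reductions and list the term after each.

Answer: after 3 steps: λ.(λ.λ.1 0) (λ.λ.1 0) (λ.λ.1 0) (λ.λ.1 0) 0

Reduction:
  start: (λ.0 ((λ.0) (0 0) 0 0)) (λ.λ.1 0)
  [1] (λ.λ.1 0) ((λ.0) ((λ.λ.1 0) (λ.λ.1 0)) (λ.λ.1 0) (λ.λ.1 0))
  [2] λ.(λ.0) ((λ.λ.1 0) (λ.λ.1 0)) (λ.λ.1 0) (λ.λ.1 0) 0
  [3] λ.(λ.λ.1 0) (λ.λ.1 0) (λ.λ.1 0) (λ.λ.1 0) 0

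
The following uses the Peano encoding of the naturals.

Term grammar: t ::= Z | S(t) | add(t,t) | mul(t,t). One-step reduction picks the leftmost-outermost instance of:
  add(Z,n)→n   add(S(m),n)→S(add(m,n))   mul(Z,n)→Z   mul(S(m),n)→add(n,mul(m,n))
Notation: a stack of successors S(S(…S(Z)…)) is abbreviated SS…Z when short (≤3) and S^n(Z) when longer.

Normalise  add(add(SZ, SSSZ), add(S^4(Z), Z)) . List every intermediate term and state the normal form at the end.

  start: add(add(SZ, SSSZ), add(S^4(Z), Z))
  →1  add(S(add(Z, SSSZ)), add(S^4(Z), Z))
  →2  S(add(add(Z, SSSZ), add(S^4(Z), Z)))
  →3  S(add(SSSZ, add(S^4(Z), Z)))
  →4  S(S(add(SSZ, add(S^4(Z), Z))))
  →5  S(S(S(add(SZ, add(S^4(Z), Z)))))
  →6  S(S(S(S(add(Z, add(S^4(Z), Z))))))
  →7  S(S(S(S(add(S^4(Z), Z)))))
  →8  S(S(S(S(S(add(SSSZ, Z))))))
  →9  S(S(S(S(S(S(add(SSZ, Z)))))))
  →10  S(S(S(S(S(S(S(add(SZ, Z))))))))
  →11  S(S(S(S(S(S(S(S(add(Z, Z)))))))))
  →12  S^8(Z)

Answer: normal form = S^8(Z)  (in 12 steps)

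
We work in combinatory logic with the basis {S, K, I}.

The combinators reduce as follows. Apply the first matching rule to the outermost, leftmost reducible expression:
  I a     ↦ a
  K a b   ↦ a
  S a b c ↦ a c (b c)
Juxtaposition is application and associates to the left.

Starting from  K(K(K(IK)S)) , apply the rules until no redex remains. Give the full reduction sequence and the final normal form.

  start: K(K(K(IK)S))
  →1  K(K(IK))
  →2  K(KK)

Answer: normal form = K(KK)  (in 2 steps)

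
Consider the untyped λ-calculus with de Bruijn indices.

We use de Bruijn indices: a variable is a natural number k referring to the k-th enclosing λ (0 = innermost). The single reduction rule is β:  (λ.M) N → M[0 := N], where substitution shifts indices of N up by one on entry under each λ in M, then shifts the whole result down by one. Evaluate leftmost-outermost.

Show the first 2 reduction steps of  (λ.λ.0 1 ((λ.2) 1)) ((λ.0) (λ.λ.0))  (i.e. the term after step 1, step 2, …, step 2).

Answer: after 2 steps: λ.0 (λ.λ.0) ((λ.(λ.0) (λ.λ.0)) ((λ.0) (λ.λ.0)))

Working:
  start: (λ.λ.0 1 ((λ.2) 1)) ((λ.0) (λ.λ.0))
  [1] λ.0 ((λ.0) (λ.λ.0)) ((λ.(λ.0) (λ.λ.0)) ((λ.0) (λ.λ.0)))
  [2] λ.0 (λ.λ.0) ((λ.(λ.0) (λ.λ.0)) ((λ.0) (λ.λ.0)))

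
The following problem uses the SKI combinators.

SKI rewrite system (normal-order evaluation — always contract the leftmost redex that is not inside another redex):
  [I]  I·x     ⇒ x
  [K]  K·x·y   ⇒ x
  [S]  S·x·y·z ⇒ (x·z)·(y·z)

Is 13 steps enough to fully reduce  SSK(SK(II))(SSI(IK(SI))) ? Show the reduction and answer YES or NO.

Answer: YES — reaches normal form SI(SI) in 11 ≤ 13 steps

Reduction:
  start: SSK(SK(II))(SSI(IK(SI)))
  →1  S(SK(II))(K(SK(II)))(SSI(IK(SI)))
  →2  SK(II)(SSI(IK(SI)))(K(SK(II))(SSI(IK(SI))))
  →3  K(SSI(IK(SI)))(II(SSI(IK(SI))))(K(SK(II))(SSI(IK(SI))))
  →4  SSI(IK(SI))(K(SK(II))(SSI(IK(SI))))
  →5  S(IK(SI))(I(IK(SI)))(K(SK(II))(SSI(IK(SI))))
  →6  IK(SI)(K(SK(II))(SSI(IK(SI))))(I(IK(SI))(K(SK(II))(SSI(IK(SI)))))
  →7  K(SI)(K(SK(II))(SSI(IK(SI))))(I(IK(SI))(K(SK(II))(SSI(IK(SI)))))
  →8  SI(I(IK(SI))(K(SK(II))(SSI(IK(SI)))))
  →9  SI(IK(SI)(K(SK(II))(SSI(IK(SI)))))
  →10  SI(K(SI)(K(SK(II))(SSI(IK(SI)))))
  →11  SI(SI)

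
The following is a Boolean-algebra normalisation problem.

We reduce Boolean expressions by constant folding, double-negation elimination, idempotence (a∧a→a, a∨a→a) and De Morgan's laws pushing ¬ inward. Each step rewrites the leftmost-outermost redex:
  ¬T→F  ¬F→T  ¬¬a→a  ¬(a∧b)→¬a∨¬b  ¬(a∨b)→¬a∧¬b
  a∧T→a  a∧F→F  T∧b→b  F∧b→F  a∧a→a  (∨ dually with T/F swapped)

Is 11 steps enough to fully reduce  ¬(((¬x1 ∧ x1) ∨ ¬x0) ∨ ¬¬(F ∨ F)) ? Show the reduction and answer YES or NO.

Answer: YES — reaches normal form (x1 ∨ ¬x1) ∧ x0 in 10 ≤ 11 steps

Derivation:
  start: ¬(((¬x1 ∧ x1) ∨ ¬x0) ∨ ¬¬(F ∨ F))
  →1  ¬((¬x1 ∧ x1) ∨ ¬x0) ∧ ¬¬¬(F ∨ F)
  →2  (¬(¬x1 ∧ x1) ∧ ¬¬x0) ∧ ¬¬¬(F ∨ F)
  →3  ((¬¬x1 ∨ ¬x1) ∧ ¬¬x0) ∧ ¬¬¬(F ∨ F)
  →4  ((x1 ∨ ¬x1) ∧ ¬¬x0) ∧ ¬¬¬(F ∨ F)
  →5  ((x1 ∨ ¬x1) ∧ x0) ∧ ¬¬¬(F ∨ F)
  →6  ((x1 ∨ ¬x1) ∧ x0) ∧ ¬(F ∨ F)
  →7  ((x1 ∨ ¬x1) ∧ x0) ∧ (¬F ∧ ¬F)
  →8  ((x1 ∨ ¬x1) ∧ x0) ∧ ¬F
  →9  ((x1 ∨ ¬x1) ∧ x0) ∧ T
  →10  (x1 ∨ ¬x1) ∧ x0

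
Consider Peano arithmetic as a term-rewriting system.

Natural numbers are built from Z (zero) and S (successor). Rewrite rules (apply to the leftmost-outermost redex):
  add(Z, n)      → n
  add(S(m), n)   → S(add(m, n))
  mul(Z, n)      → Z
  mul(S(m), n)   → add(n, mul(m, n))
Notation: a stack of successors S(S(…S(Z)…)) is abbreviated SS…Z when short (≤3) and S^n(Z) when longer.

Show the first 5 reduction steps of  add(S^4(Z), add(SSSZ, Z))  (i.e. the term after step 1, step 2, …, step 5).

  start: add(S^4(Z), add(SSSZ, Z))
  step 1: S(add(SSSZ, add(SSSZ, Z)))
  step 2: S(S(add(SSZ, add(SSSZ, Z))))
  step 3: S(S(S(add(SZ, add(SSSZ, Z)))))
  step 4: S(S(S(S(add(Z, add(SSSZ, Z))))))
  step 5: S(S(S(S(add(SSSZ, Z)))))

Answer: after 5 steps: S(S(S(S(add(SSSZ, Z)))))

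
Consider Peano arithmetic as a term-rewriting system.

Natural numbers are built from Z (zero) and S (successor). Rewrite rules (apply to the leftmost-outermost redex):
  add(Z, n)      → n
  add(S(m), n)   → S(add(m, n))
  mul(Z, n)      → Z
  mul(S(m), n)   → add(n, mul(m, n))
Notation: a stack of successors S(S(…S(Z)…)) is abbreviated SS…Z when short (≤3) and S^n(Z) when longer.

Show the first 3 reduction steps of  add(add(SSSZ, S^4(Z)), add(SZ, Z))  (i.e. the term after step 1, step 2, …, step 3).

  start: add(add(SSSZ, S^4(Z)), add(SZ, Z))
  step 1: add(S(add(SSZ, S^4(Z))), add(SZ, Z))
  step 2: S(add(add(SSZ, S^4(Z)), add(SZ, Z)))
  step 3: S(add(S(add(SZ, S^4(Z))), add(SZ, Z)))

Answer: after 3 steps: S(add(S(add(SZ, S^4(Z))), add(SZ, Z)))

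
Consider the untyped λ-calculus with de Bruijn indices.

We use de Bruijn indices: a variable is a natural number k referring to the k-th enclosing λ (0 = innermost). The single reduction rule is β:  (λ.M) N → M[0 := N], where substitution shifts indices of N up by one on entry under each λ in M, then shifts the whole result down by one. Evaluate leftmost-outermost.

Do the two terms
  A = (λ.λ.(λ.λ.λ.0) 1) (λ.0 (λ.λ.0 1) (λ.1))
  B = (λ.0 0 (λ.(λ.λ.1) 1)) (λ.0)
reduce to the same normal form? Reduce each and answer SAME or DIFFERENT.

Answer: SAME — A ⇓ λ.λ.λ.0, B ⇓ λ.λ.λ.0

Working:
Term A:
  start: (λ.λ.(λ.λ.λ.0) 1) (λ.0 (λ.λ.0 1) (λ.1))
  step 1: λ.(λ.λ.λ.0) (λ.0 (λ.λ.0 1) (λ.1))
  step 2: λ.λ.λ.0

Term B:
  start: (λ.0 0 (λ.(λ.λ.1) 1)) (λ.0)
  step 1: (λ.0) (λ.0) (λ.(λ.λ.1) (λ.0))
  step 2: (λ.0) (λ.(λ.λ.1) (λ.0))
  step 3: λ.(λ.λ.1) (λ.0)
  step 4: λ.λ.λ.0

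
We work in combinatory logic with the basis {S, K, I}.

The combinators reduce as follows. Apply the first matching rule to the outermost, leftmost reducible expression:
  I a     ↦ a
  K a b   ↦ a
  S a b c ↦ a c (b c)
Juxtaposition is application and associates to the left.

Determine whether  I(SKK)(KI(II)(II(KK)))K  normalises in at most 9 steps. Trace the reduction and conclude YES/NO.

Answer: YES — reaches normal form K in 8 ≤ 9 steps

Working:
  start: I(SKK)(KI(II)(II(KK)))K
  [1] SKK(KI(II)(II(KK)))K
  [2] K(KI(II)(II(KK)))(K(KI(II)(II(KK))))K
  [3] KI(II)(II(KK))K
  [4] I(II(KK))K
  [5] II(KK)K
  [6] I(KK)K
  [7] KKK
  [8] K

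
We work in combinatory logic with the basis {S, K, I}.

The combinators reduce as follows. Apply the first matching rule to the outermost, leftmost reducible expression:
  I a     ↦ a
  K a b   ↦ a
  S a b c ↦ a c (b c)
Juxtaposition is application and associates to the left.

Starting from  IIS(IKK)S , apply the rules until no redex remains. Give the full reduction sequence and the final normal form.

  start: IIS(IKK)S
  [1] IS(IKK)S
  [2] S(IKK)S
  [3] S(KK)S

Answer: normal form = S(KK)S  (in 3 steps)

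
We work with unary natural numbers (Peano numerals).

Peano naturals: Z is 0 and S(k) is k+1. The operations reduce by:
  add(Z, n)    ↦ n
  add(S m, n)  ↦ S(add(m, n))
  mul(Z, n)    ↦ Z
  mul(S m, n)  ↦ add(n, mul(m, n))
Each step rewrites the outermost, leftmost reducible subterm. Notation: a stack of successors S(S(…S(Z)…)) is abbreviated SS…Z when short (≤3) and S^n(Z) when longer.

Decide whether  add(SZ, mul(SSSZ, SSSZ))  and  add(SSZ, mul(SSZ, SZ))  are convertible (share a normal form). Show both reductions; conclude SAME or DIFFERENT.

Answer: DIFFERENT — A ⇓ S^10(Z), B ⇓ S^4(Z)

Derivation:
Term A:
  start: add(SZ, mul(SSSZ, SSSZ))
  →1  S(add(Z, mul(SSSZ, SSSZ)))
  →2  S(mul(SSSZ, SSSZ))
  →3  S(add(SSSZ, mul(SSZ, SSSZ)))
  →4  S(S(add(SSZ, mul(SSZ, SSSZ))))
  →5  S(S(S(add(SZ, mul(SSZ, SSSZ)))))
  →6  S(S(S(S(add(Z, mul(SSZ, SSSZ))))))
  →7  S(S(S(S(mul(SSZ, SSSZ)))))
  →8  S(S(S(S(add(SSSZ, mul(SZ, SSSZ))))))
  →9  S(S(S(S(S(add(SSZ, mul(SZ, SSSZ)))))))
  →10  S(S(S(S(S(S(add(SZ, mul(SZ, SSSZ))))))))
  →11  S(S(S(S(S(S(S(add(Z, mul(SZ, SSSZ)))))))))
  →12  S(S(S(S(S(S(S(mul(SZ, SSSZ))))))))
  →13  S(S(S(S(S(S(S(add(SSSZ, mul(Z, SSSZ)))))))))
  →14  S(S(S(S(S(S(S(S(add(SSZ, mul(Z, SSSZ))))))))))
  →15  S(S(S(S(S(S(S(S(S(add(SZ, mul(Z, SSSZ)))))))))))
  →16  S(S(S(S(S(S(S(S(S(S(add(Z, mul(Z, SSSZ))))))))))))
  →17  S(S(S(S(S(S(S(S(S(S(mul(Z, SSSZ)))))))))))
  →18  S^10(Z)

Term B:
  start: add(SSZ, mul(SSZ, SZ))
  →1  S(add(SZ, mul(SSZ, SZ)))
  →2  S(S(add(Z, mul(SSZ, SZ))))
  →3  S(S(mul(SSZ, SZ)))
  →4  S(S(add(SZ, mul(SZ, SZ))))
  →5  S(S(S(add(Z, mul(SZ, SZ)))))
  →6  S(S(S(mul(SZ, SZ))))
  →7  S(S(S(add(SZ, mul(Z, SZ)))))
  →8  S(S(S(S(add(Z, mul(Z, SZ))))))
  →9  S(S(S(S(mul(Z, SZ)))))
  →10  S^4(Z)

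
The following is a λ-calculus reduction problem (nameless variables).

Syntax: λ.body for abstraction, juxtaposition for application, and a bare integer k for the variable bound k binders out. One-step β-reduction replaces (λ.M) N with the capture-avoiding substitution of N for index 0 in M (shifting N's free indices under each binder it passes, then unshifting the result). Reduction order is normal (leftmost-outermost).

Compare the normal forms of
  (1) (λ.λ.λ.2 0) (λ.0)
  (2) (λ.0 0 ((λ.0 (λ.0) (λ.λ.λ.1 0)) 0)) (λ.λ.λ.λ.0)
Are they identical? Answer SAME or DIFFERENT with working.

Term A:
  start: (λ.λ.λ.2 0) (λ.0)
  →1  λ.λ.(λ.0) 0
  →2  λ.λ.0

Term B:
  start: (λ.0 0 ((λ.0 (λ.0) (λ.λ.λ.1 0)) 0)) (λ.λ.λ.λ.0)
  →1  (λ.λ.λ.λ.0) (λ.λ.λ.λ.0) ((λ.0 (λ.0) (λ.λ.λ.1 0)) (λ.λ.λ.λ.0))
  →2  (λ.λ.λ.0) ((λ.0 (λ.0) (λ.λ.λ.1 0)) (λ.λ.λ.λ.0))
  →3  λ.λ.0

Answer: SAME — A ⇓ λ.λ.0, B ⇓ λ.λ.0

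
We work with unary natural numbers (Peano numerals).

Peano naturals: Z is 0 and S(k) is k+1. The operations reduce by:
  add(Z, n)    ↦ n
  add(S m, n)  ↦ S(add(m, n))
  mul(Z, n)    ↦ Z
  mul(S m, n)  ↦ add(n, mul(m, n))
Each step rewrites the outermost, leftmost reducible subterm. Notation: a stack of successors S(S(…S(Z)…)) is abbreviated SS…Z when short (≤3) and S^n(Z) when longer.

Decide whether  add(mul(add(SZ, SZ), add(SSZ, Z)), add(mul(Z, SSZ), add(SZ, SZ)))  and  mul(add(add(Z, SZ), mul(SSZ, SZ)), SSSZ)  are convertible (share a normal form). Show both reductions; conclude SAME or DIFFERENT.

Answer: DIFFERENT — A ⇓ S^6(Z), B ⇓ S^9(Z)

Working:
Term A:
  start: add(mul(add(SZ, SZ), add(SSZ, Z)), add(mul(Z, SSZ), add(SZ, SZ)))
  →1  add(mul(S(add(Z, SZ)), add(SSZ, Z)), add(mul(Z, SSZ), add(SZ, SZ)))
  →2  add(add(add(SSZ, Z), mul(add(Z, SZ), add(SSZ, Z))), add(mul(Z, SSZ), add(SZ, SZ)))
  →3  add(add(S(add(SZ, Z)), mul(add(Z, SZ), add(SSZ, Z))), add(mul(Z, SSZ), add(SZ, SZ)))
  →4  add(S(add(add(SZ, Z), mul(add(Z, SZ), add(SSZ, Z)))), add(mul(Z, SSZ), add(SZ, SZ)))
  →5  S(add(add(add(SZ, Z), mul(add(Z, SZ), add(SSZ, Z))), add(mul(Z, SSZ), add(SZ, SZ))))
  →6  S(add(add(S(add(Z, Z)), mul(add(Z, SZ), add(SSZ, Z))), add(mul(Z, SSZ), add(SZ, SZ))))
  →7  S(add(S(add(add(Z, Z), mul(add(Z, SZ), add(SSZ, Z)))), add(mul(Z, SSZ), add(SZ, SZ))))
  →8  S(S(add(add(add(Z, Z), mul(add(Z, SZ), add(SSZ, Z))), add(mul(Z, SSZ), add(SZ, SZ)))))
  →9  S(S(add(add(Z, mul(add(Z, SZ), add(SSZ, Z))), add(mul(Z, SSZ), add(SZ, SZ)))))
  →10  S(S(add(mul(add(Z, SZ), add(SSZ, Z)), add(mul(Z, SSZ), add(SZ, SZ)))))
  →11  S(S(add(mul(SZ, add(SSZ, Z)), add(mul(Z, SSZ), add(SZ, SZ)))))
  →12  S(S(add(add(add(SSZ, Z), mul(Z, add(SSZ, Z))), add(mul(Z, SSZ), add(SZ, SZ)))))
  →13  S(S(add(add(S(add(SZ, Z)), mul(Z, add(SSZ, Z))), add(mul(Z, SSZ), add(SZ, SZ)))))
  →14  S(S(add(S(add(add(SZ, Z), mul(Z, add(SSZ, Z)))), add(mul(Z, SSZ), add(SZ, SZ)))))
  →15  S(S(S(add(add(add(SZ, Z), mul(Z, add(SSZ, Z))), add(mul(Z, SSZ), add(SZ, SZ))))))
  →16  S(S(S(add(add(S(add(Z, Z)), mul(Z, add(SSZ, Z))), add(mul(Z, SSZ), add(SZ, SZ))))))
  →17  S(S(S(add(S(add(add(Z, Z), mul(Z, add(SSZ, Z)))), add(mul(Z, SSZ), add(SZ, SZ))))))
  →18  S(S(S(S(add(add(add(Z, Z), mul(Z, add(SSZ, Z))), add(mul(Z, SSZ), add(SZ, SZ)))))))
  →19  S(S(S(S(add(add(Z, mul(Z, add(SSZ, Z))), add(mul(Z, SSZ), add(SZ, SZ)))))))
  →20  S(S(S(S(add(mul(Z, add(SSZ, Z)), add(mul(Z, SSZ), add(SZ, SZ)))))))
  →21  S(S(S(S(add(Z, add(mul(Z, SSZ), add(SZ, SZ)))))))
  →22  S(S(S(S(add(mul(Z, SSZ), add(SZ, SZ))))))
  →23  S(S(S(S(add(Z, add(SZ, SZ))))))
  →24  S(S(S(S(add(SZ, SZ)))))
  →25  S(S(S(S(S(add(Z, SZ))))))
  →26  S^6(Z)

Term B:
  start: mul(add(add(Z, SZ), mul(SSZ, SZ)), SSSZ)
  →1  mul(add(SZ, mul(SSZ, SZ)), SSSZ)
  →2  mul(S(add(Z, mul(SSZ, SZ))), SSSZ)
  →3  add(SSSZ, mul(add(Z, mul(SSZ, SZ)), SSSZ))
  →4  S(add(SSZ, mul(add(Z, mul(SSZ, SZ)), SSSZ)))
  →5  S(S(add(SZ, mul(add(Z, mul(SSZ, SZ)), SSSZ))))
  →6  S(S(S(add(Z, mul(add(Z, mul(SSZ, SZ)), SSSZ)))))
  →7  S(S(S(mul(add(Z, mul(SSZ, SZ)), SSSZ))))
  →8  S(S(S(mul(mul(SSZ, SZ), SSSZ))))
  →9  S(S(S(mul(add(SZ, mul(SZ, SZ)), SSSZ))))
  →10  S(S(S(mul(S(add(Z, mul(SZ, SZ))), SSSZ))))
  →11  S(S(S(add(SSSZ, mul(add(Z, mul(SZ, SZ)), SSSZ)))))
  →12  S(S(S(S(add(SSZ, mul(add(Z, mul(SZ, SZ)), SSSZ))))))
  →13  S(S(S(S(S(add(SZ, mul(add(Z, mul(SZ, SZ)), SSSZ)))))))
  →14  S(S(S(S(S(S(add(Z, mul(add(Z, mul(SZ, SZ)), SSSZ))))))))
  →15  S(S(S(S(S(S(mul(add(Z, mul(SZ, SZ)), SSSZ)))))))
  →16  S(S(S(S(S(S(mul(mul(SZ, SZ), SSSZ)))))))
  →17  S(S(S(S(S(S(mul(add(SZ, mul(Z, SZ)), SSSZ)))))))
  →18  S(S(S(S(S(S(mul(S(add(Z, mul(Z, SZ))), SSSZ)))))))
  →19  S(S(S(S(S(S(add(SSSZ, mul(add(Z, mul(Z, SZ)), SSSZ))))))))
  →20  S(S(S(S(S(S(S(add(SSZ, mul(add(Z, mul(Z, SZ)), SSSZ)))))))))
  →21  S(S(S(S(S(S(S(S(add(SZ, mul(add(Z, mul(Z, SZ)), SSSZ))))))))))
  →22  S(S(S(S(S(S(S(S(S(add(Z, mul(add(Z, mul(Z, SZ)), SSSZ)))))))))))
  →23  S(S(S(S(S(S(S(S(S(mul(add(Z, mul(Z, SZ)), SSSZ))))))))))
  →24  S(S(S(S(S(S(S(S(S(mul(mul(Z, SZ), SSSZ))))))))))
  →25  S(S(S(S(S(S(S(S(S(mul(Z, SSSZ))))))))))
  →26  S^9(Z)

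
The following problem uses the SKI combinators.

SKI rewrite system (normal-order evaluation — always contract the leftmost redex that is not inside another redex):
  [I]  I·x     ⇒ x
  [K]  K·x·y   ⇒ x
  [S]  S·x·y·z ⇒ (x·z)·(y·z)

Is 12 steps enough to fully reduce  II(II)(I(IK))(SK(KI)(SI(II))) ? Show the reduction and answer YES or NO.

Answer: YES — reaches normal form K(SII) in 9 ≤ 12 steps

Working:
  start: II(II)(I(IK))(SK(KI)(SI(II)))
  [1] I(II)(I(IK))(SK(KI)(SI(II)))
  [2] II(I(IK))(SK(KI)(SI(II)))
  [3] I(I(IK))(SK(KI)(SI(II)))
  [4] I(IK)(SK(KI)(SI(II)))
  [5] IK(SK(KI)(SI(II)))
  [6] K(SK(KI)(SI(II)))
  [7] K(K(SI(II))(KI(SI(II))))
  [8] K(SI(II))
  [9] K(SII)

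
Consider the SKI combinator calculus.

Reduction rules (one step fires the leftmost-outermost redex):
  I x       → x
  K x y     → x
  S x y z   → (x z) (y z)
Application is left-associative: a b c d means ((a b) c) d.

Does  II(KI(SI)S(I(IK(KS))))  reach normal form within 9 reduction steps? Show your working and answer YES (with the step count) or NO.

  start: II(KI(SI)S(I(IK(KS))))
  →1  I(KI(SI)S(I(IK(KS))))
  →2  KI(SI)S(I(IK(KS)))
  →3  IS(I(IK(KS)))
  →4  S(I(IK(KS)))
  →5  S(IK(KS))
  →6  S(K(KS))

Answer: YES — reaches normal form S(K(KS)) in 6 ≤ 9 steps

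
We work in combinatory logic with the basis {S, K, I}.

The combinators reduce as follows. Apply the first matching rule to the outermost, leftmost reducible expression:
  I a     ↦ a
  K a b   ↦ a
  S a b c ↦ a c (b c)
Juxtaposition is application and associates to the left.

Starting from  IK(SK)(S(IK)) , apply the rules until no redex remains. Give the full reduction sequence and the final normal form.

  start: IK(SK)(S(IK))
  step 1: K(SK)(S(IK))
  step 2: SK

Answer: normal form = SK  (in 2 steps)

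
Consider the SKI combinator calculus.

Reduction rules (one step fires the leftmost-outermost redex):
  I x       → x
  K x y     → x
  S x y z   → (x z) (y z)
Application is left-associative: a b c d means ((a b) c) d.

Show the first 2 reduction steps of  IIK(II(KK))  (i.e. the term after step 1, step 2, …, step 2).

Answer: after 2 steps: K(II(KK))

Derivation:
  start: IIK(II(KK))
  step 1: IK(II(KK))
  step 2: K(II(KK))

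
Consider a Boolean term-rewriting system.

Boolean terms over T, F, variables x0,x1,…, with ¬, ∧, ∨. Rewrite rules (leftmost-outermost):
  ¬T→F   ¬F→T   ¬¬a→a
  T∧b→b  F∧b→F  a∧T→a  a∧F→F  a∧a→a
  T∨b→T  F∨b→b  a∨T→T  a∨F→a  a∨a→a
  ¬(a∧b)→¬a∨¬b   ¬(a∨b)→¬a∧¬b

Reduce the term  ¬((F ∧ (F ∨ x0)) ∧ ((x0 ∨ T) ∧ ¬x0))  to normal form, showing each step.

Answer: normal form = T  (in 5 steps)

Derivation:
  start: ¬((F ∧ (F ∨ x0)) ∧ ((x0 ∨ T) ∧ ¬x0))
  step 1: ¬(F ∧ (F ∨ x0)) ∨ ¬((x0 ∨ T) ∧ ¬x0)
  step 2: (¬F ∨ ¬(F ∨ x0)) ∨ ¬((x0 ∨ T) ∧ ¬x0)
  step 3: (T ∨ ¬(F ∨ x0)) ∨ ¬((x0 ∨ T) ∧ ¬x0)
  step 4: T ∨ ¬((x0 ∨ T) ∧ ¬x0)
  step 5: T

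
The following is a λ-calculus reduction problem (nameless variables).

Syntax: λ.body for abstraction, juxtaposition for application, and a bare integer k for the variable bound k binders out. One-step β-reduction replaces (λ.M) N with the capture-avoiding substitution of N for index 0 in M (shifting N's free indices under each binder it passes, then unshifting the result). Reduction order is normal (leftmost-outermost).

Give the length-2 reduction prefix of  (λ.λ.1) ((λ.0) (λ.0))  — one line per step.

  start: (λ.λ.1) ((λ.0) (λ.0))
  step 1: λ.(λ.0) (λ.0)
  step 2: λ.λ.0

Answer: after 2 steps: λ.λ.0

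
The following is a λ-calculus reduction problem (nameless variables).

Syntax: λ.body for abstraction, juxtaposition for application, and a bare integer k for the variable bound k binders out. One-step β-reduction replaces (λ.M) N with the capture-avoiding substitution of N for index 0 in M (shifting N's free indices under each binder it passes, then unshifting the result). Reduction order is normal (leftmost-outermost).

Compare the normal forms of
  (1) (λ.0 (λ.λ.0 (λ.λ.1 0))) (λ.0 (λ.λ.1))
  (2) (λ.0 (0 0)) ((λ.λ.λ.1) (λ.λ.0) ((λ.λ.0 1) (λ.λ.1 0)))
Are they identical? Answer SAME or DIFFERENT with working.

Answer: SAME — A ⇓ λ.0 (λ.λ.1 0), B ⇓ λ.0 (λ.λ.1 0)

Derivation:
Term A:
  start: (λ.0 (λ.λ.0 (λ.λ.1 0))) (λ.0 (λ.λ.1))
  [1] (λ.0 (λ.λ.1)) (λ.λ.0 (λ.λ.1 0))
  [2] (λ.λ.0 (λ.λ.1 0)) (λ.λ.1)
  [3] λ.0 (λ.λ.1 0)

Term B:
  start: (λ.0 (0 0)) ((λ.λ.λ.1) (λ.λ.0) ((λ.λ.0 1) (λ.λ.1 0)))
  [1] (λ.λ.λ.1) (λ.λ.0) ((λ.λ.0 1) (λ.λ.1 0)) ((λ.λ.λ.1) (λ.λ.0) ((λ.λ.0 1) (λ.λ.1 0)) ((λ.λ.λ.1) (λ.λ.0) ((λ.λ.0 1) (λ.λ.1 0))))
  [2] (λ.λ.1) ((λ.λ.0 1) (λ.λ.1 0)) ((λ.λ.λ.1) (λ.λ.0) ((λ.λ.0 1) (λ.λ.1 0)) ((λ.λ.λ.1) (λ.λ.0) ((λ.λ.0 1) (λ.λ.1 0))))
  [3] (λ.(λ.λ.0 1) (λ.λ.1 0)) ((λ.λ.λ.1) (λ.λ.0) ((λ.λ.0 1) (λ.λ.1 0)) ((λ.λ.λ.1) (λ.λ.0) ((λ.λ.0 1) (λ.λ.1 0))))
  [4] (λ.λ.0 1) (λ.λ.1 0)
  [5] λ.0 (λ.λ.1 0)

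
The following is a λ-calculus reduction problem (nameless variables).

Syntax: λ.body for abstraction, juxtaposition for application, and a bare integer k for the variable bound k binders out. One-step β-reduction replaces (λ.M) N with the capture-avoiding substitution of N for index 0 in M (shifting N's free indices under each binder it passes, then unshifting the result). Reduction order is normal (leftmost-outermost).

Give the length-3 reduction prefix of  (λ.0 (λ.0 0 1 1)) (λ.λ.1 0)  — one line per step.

  start: (λ.0 (λ.0 0 1 1)) (λ.λ.1 0)
  [1] (λ.λ.1 0) (λ.0 0 (λ.λ.1 0) (λ.λ.1 0))
  [2] λ.(λ.0 0 (λ.λ.1 0) (λ.λ.1 0)) 0
  [3] λ.0 0 (λ.λ.1 0) (λ.λ.1 0)

Answer: after 3 steps: λ.0 0 (λ.λ.1 0) (λ.λ.1 0)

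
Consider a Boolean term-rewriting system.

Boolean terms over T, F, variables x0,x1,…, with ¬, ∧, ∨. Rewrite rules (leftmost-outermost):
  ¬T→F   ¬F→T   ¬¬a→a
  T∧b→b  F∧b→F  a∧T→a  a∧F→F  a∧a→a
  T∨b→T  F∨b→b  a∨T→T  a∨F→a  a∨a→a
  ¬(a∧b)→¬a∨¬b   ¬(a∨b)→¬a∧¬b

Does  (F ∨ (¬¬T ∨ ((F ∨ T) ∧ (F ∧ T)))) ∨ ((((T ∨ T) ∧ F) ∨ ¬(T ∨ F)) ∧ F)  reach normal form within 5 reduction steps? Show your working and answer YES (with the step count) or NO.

  start: (F ∨ (¬¬T ∨ ((F ∨ T) ∧ (F ∧ T)))) ∨ ((((T ∨ T) ∧ F) ∨ ¬(T ∨ F)) ∧ F)
  [1] (¬¬T ∨ ((F ∨ T) ∧ (F ∧ T))) ∨ ((((T ∨ T) ∧ F) ∨ ¬(T ∨ F)) ∧ F)
  [2] (T ∨ ((F ∨ T) ∧ (F ∧ T))) ∨ ((((T ∨ T) ∧ F) ∨ ¬(T ∨ F)) ∧ F)
  [3] T ∨ ((((T ∨ T) ∧ F) ∨ ¬(T ∨ F)) ∧ F)
  [4] T

Answer: YES — reaches normal form T in 4 ≤ 5 steps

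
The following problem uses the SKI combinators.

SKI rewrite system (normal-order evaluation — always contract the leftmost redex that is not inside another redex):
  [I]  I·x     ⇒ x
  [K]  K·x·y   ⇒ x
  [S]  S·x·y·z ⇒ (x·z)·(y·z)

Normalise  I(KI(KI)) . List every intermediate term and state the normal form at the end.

  start: I(KI(KI))
  step 1: KI(KI)
  step 2: I

Answer: normal form = I  (in 2 steps)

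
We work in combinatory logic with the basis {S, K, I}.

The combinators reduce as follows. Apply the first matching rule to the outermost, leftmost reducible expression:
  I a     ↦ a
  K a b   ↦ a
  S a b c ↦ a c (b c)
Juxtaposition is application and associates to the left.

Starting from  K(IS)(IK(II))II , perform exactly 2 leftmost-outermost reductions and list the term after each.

  start: K(IS)(IK(II))II
  step 1: ISII
  step 2: SII

Answer: after 2 steps: SII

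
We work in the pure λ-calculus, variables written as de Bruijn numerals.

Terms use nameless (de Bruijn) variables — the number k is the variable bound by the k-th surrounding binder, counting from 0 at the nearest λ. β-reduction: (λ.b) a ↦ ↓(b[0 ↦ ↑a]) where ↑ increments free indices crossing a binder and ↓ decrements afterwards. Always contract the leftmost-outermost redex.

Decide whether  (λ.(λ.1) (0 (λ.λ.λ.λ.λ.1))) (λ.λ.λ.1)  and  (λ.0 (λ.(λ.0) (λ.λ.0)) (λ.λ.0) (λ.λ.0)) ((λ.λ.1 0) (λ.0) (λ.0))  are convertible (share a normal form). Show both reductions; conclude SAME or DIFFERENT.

Term A:
  start: (λ.(λ.1) (0 (λ.λ.λ.λ.λ.1))) (λ.λ.λ.1)
  step 1: (λ.λ.λ.λ.1) ((λ.λ.λ.1) (λ.λ.λ.λ.λ.1))
  step 2: λ.λ.λ.1

Term B:
  start: (λ.0 (λ.(λ.0) (λ.λ.0)) (λ.λ.0) (λ.λ.0)) ((λ.λ.1 0) (λ.0) (λ.0))
  step 1: (λ.λ.1 0) (λ.0) (λ.0) (λ.(λ.0) (λ.λ.0)) (λ.λ.0) (λ.λ.0)
  step 2: (λ.(λ.0) 0) (λ.0) (λ.(λ.0) (λ.λ.0)) (λ.λ.0) (λ.λ.0)
  step 3: (λ.0) (λ.0) (λ.(λ.0) (λ.λ.0)) (λ.λ.0) (λ.λ.0)
  step 4: (λ.0) (λ.(λ.0) (λ.λ.0)) (λ.λ.0) (λ.λ.0)
  step 5: (λ.(λ.0) (λ.λ.0)) (λ.λ.0) (λ.λ.0)
  step 6: (λ.0) (λ.λ.0) (λ.λ.0)
  step 7: (λ.λ.0) (λ.λ.0)
  step 8: λ.0

Answer: DIFFERENT — A ⇓ λ.λ.λ.1, B ⇓ λ.0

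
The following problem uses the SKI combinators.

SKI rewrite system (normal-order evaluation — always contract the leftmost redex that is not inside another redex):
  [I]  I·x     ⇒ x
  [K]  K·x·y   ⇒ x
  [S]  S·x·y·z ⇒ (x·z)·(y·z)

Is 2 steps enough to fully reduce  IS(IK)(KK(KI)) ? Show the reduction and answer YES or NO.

  start: IS(IK)(KK(KI))
  step 1: S(IK)(KK(KI))
  step 2: SK(KK(KI))

Answer: NO — after 2 steps the term is SK(KK(KI)), not yet normal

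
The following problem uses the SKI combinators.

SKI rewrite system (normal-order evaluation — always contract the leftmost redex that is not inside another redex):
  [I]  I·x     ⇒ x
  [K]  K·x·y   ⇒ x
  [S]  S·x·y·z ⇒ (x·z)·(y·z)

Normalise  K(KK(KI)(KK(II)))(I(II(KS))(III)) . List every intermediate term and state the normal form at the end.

  start: K(KK(KI)(KK(II)))(I(II(KS))(III))
  step 1: KK(KI)(KK(II))
  step 2: K(KK(II))
  step 3: KK

Answer: normal form = KK  (in 3 steps)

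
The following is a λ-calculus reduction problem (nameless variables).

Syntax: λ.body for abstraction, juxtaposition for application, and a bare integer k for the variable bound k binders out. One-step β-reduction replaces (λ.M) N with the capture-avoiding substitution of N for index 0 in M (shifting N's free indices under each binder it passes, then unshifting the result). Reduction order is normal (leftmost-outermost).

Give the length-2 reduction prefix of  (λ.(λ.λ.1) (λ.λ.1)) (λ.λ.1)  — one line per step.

Answer: after 2 steps: λ.λ.λ.1

Working:
  start: (λ.(λ.λ.1) (λ.λ.1)) (λ.λ.1)
  →1  (λ.λ.1) (λ.λ.1)
  →2  λ.λ.λ.1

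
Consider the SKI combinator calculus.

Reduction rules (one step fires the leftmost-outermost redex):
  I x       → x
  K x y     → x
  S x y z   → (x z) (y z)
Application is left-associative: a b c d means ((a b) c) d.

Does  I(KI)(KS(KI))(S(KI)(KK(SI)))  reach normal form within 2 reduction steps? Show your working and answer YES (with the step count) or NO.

  start: I(KI)(KS(KI))(S(KI)(KK(SI)))
  →1  KI(KS(KI))(S(KI)(KK(SI)))
  →2  I(S(KI)(KK(SI)))

Answer: NO — after 2 steps the term is I(S(KI)(KK(SI))), not yet normal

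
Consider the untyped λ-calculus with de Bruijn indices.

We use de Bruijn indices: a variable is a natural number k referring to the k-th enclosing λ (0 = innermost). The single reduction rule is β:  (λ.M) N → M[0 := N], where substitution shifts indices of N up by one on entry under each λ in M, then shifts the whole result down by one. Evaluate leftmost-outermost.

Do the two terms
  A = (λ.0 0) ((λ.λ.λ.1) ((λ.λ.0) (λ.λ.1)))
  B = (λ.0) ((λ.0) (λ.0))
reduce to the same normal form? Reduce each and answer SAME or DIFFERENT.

Answer: DIFFERENT — A ⇓ λ.λ.λ.1, B ⇓ λ.0

Derivation:
Term A:
  start: (λ.0 0) ((λ.λ.λ.1) ((λ.λ.0) (λ.λ.1)))
  [1] (λ.λ.λ.1) ((λ.λ.0) (λ.λ.1)) ((λ.λ.λ.1) ((λ.λ.0) (λ.λ.1)))
  [2] (λ.λ.1) ((λ.λ.λ.1) ((λ.λ.0) (λ.λ.1)))
  [3] λ.(λ.λ.λ.1) ((λ.λ.0) (λ.λ.1))
  [4] λ.λ.λ.1

Term B:
  start: (λ.0) ((λ.0) (λ.0))
  [1] (λ.0) (λ.0)
  [2] λ.0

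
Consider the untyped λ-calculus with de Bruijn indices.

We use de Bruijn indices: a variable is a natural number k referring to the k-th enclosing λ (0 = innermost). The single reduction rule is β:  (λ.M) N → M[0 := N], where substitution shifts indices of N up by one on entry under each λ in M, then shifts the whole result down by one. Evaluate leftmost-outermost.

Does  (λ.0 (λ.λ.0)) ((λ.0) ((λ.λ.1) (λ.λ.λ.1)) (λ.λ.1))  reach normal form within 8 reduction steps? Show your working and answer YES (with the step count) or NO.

Answer: YES — reaches normal form λ.λ.1 in 5 ≤ 8 steps

Working:
  start: (λ.0 (λ.λ.0)) ((λ.0) ((λ.λ.1) (λ.λ.λ.1)) (λ.λ.1))
  step 1: (λ.0) ((λ.λ.1) (λ.λ.λ.1)) (λ.λ.1) (λ.λ.0)
  step 2: (λ.λ.1) (λ.λ.λ.1) (λ.λ.1) (λ.λ.0)
  step 3: (λ.λ.λ.λ.1) (λ.λ.1) (λ.λ.0)
  step 4: (λ.λ.λ.1) (λ.λ.0)
  step 5: λ.λ.1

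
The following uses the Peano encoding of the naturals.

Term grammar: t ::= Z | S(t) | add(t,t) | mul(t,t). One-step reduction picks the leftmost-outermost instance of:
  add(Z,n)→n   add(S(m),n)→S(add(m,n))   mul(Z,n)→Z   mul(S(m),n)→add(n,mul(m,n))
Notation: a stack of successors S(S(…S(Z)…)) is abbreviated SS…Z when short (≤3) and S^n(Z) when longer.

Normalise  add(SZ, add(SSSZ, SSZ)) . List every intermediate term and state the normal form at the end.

Answer: normal form = S^6(Z)  (in 6 steps)

Working:
  start: add(SZ, add(SSSZ, SSZ))
  step 1: S(add(Z, add(SSSZ, SSZ)))
  step 2: S(add(SSSZ, SSZ))
  step 3: S(S(add(SSZ, SSZ)))
  step 4: S(S(S(add(SZ, SSZ))))
  step 5: S(S(S(S(add(Z, SSZ)))))
  step 6: S^6(Z)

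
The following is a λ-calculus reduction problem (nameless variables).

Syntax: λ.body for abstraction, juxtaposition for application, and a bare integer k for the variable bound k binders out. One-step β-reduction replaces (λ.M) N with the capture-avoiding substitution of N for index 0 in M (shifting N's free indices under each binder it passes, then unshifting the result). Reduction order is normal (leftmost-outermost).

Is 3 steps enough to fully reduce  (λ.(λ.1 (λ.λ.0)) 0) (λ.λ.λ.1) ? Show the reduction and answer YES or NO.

  start: (λ.(λ.1 (λ.λ.0)) 0) (λ.λ.λ.1)
  [1] (λ.(λ.λ.λ.1) (λ.λ.0)) (λ.λ.λ.1)
  [2] (λ.λ.λ.1) (λ.λ.0)
  [3] λ.λ.1

Answer: YES — reaches normal form λ.λ.1 in 3 ≤ 3 steps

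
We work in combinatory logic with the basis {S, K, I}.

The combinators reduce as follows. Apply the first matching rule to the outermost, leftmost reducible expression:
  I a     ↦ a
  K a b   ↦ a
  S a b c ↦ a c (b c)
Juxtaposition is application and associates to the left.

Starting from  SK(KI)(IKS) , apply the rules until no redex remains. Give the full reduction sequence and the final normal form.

  start: SK(KI)(IKS)
  →1  K(IKS)(KI(IKS))
  →2  IKS
  →3  KS

Answer: normal form = KS  (in 3 steps)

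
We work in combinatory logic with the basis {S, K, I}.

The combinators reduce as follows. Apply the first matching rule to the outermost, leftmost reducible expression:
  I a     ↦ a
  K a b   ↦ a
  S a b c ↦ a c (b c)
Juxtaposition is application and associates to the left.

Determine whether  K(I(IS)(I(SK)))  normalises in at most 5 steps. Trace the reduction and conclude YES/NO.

Answer: YES — reaches normal form K(S(SK)) in 3 ≤ 5 steps

Derivation:
  start: K(I(IS)(I(SK)))
  →1  K(IS(I(SK)))
  →2  K(S(I(SK)))
  →3  K(S(SK))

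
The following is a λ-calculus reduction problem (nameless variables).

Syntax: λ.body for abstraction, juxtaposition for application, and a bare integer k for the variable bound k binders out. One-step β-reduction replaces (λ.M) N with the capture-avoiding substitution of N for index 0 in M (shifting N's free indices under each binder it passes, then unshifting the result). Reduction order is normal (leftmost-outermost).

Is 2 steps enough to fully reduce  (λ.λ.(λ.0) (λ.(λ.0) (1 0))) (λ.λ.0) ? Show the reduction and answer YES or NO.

  start: (λ.λ.(λ.0) (λ.(λ.0) (1 0))) (λ.λ.0)
  [1] λ.(λ.0) (λ.(λ.0) (1 0))
  [2] λ.λ.(λ.0) (1 0)

Answer: NO — after 2 steps the term is λ.λ.(λ.0) (1 0), not yet normal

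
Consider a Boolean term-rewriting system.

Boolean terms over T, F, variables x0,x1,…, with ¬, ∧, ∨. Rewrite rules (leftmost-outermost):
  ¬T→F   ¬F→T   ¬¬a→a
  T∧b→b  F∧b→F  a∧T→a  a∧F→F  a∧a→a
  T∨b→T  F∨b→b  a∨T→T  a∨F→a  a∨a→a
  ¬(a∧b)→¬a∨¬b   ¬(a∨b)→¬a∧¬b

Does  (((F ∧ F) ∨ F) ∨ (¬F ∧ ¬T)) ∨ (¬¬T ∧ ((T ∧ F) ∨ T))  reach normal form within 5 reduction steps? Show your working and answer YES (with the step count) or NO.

Answer: NO — after 5 steps the term is ¬T ∨ (¬¬T ∧ ((T ∧ F) ∨ T)), not yet normal

Working:
  start: (((F ∧ F) ∨ F) ∨ (¬F ∧ ¬T)) ∨ (¬¬T ∧ ((T ∧ F) ∨ T))
  →1  ((F ∧ F) ∨ (¬F ∧ ¬T)) ∨ (¬¬T ∧ ((T ∧ F) ∨ T))
  →2  (F ∨ (¬F ∧ ¬T)) ∨ (¬¬T ∧ ((T ∧ F) ∨ T))
  →3  (¬F ∧ ¬T) ∨ (¬¬T ∧ ((T ∧ F) ∨ T))
  →4  (T ∧ ¬T) ∨ (¬¬T ∧ ((T ∧ F) ∨ T))
  →5  ¬T ∨ (¬¬T ∧ ((T ∧ F) ∨ T))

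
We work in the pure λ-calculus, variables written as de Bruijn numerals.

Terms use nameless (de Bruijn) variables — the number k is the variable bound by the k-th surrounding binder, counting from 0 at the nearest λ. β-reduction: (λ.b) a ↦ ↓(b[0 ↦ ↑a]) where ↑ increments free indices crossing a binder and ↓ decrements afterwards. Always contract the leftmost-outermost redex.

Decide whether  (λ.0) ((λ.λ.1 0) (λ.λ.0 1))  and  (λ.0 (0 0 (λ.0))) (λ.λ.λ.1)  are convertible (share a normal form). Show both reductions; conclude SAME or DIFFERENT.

Answer: DIFFERENT — A ⇓ λ.λ.0 1, B ⇓ λ.λ.1

Working:
Term A:
  start: (λ.0) ((λ.λ.1 0) (λ.λ.0 1))
  step 1: (λ.λ.1 0) (λ.λ.0 1)
  step 2: λ.(λ.λ.0 1) 0
  step 3: λ.λ.0 1

Term B:
  start: (λ.0 (0 0 (λ.0))) (λ.λ.λ.1)
  step 1: (λ.λ.λ.1) ((λ.λ.λ.1) (λ.λ.λ.1) (λ.0))
  step 2: λ.λ.1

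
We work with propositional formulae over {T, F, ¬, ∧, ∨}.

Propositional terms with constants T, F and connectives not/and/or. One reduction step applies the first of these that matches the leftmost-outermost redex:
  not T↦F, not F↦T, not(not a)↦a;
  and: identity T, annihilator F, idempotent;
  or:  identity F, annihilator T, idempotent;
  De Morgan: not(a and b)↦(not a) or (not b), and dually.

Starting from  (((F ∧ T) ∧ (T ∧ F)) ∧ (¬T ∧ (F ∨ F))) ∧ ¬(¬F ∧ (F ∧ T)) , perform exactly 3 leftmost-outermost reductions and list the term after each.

Answer: after 3 steps: F ∧ ¬(¬F ∧ (F ∧ T))

Working:
  start: (((F ∧ T) ∧ (T ∧ F)) ∧ (¬T ∧ (F ∨ F))) ∧ ¬(¬F ∧ (F ∧ T))
  →1  ((F ∧ (T ∧ F)) ∧ (¬T ∧ (F ∨ F))) ∧ ¬(¬F ∧ (F ∧ T))
  →2  (F ∧ (¬T ∧ (F ∨ F))) ∧ ¬(¬F ∧ (F ∧ T))
  →3  F ∧ ¬(¬F ∧ (F ∧ T))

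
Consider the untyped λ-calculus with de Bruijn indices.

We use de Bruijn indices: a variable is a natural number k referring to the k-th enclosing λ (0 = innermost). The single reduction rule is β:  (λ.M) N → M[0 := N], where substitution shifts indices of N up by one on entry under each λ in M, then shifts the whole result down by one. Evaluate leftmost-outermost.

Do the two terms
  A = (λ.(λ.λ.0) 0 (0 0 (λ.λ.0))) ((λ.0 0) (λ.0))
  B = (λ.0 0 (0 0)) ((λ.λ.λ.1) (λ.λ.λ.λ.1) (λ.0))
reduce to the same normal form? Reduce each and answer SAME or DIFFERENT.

Term A:
  start: (λ.(λ.λ.0) 0 (0 0 (λ.λ.0))) ((λ.0 0) (λ.0))
  [1] (λ.λ.0) ((λ.0 0) (λ.0)) ((λ.0 0) (λ.0) ((λ.0 0) (λ.0)) (λ.λ.0))
  [2] (λ.0) ((λ.0 0) (λ.0) ((λ.0 0) (λ.0)) (λ.λ.0))
  [3] (λ.0 0) (λ.0) ((λ.0 0) (λ.0)) (λ.λ.0)
  [4] (λ.0) (λ.0) ((λ.0 0) (λ.0)) (λ.λ.0)
  [5] (λ.0) ((λ.0 0) (λ.0)) (λ.λ.0)
  [6] (λ.0 0) (λ.0) (λ.λ.0)
  [7] (λ.0) (λ.0) (λ.λ.0)
  [8] (λ.0) (λ.λ.0)
  [9] λ.λ.0

Term B:
  start: (λ.0 0 (0 0)) ((λ.λ.λ.1) (λ.λ.λ.λ.1) (λ.0))
  [1] (λ.λ.λ.1) (λ.λ.λ.λ.1) (λ.0) ((λ.λ.λ.1) (λ.λ.λ.λ.1) (λ.0)) ((λ.λ.λ.1) (λ.λ.λ.λ.1) (λ.0) ((λ.λ.λ.1) (λ.λ.λ.λ.1) (λ.0)))
  [2] (λ.λ.1) (λ.0) ((λ.λ.λ.1) (λ.λ.λ.λ.1) (λ.0)) ((λ.λ.λ.1) (λ.λ.λ.λ.1) (λ.0) ((λ.λ.λ.1) (λ.λ.λ.λ.1) (λ.0)))
  [3] (λ.λ.0) ((λ.λ.λ.1) (λ.λ.λ.λ.1) (λ.0)) ((λ.λ.λ.1) (λ.λ.λ.λ.1) (λ.0) ((λ.λ.λ.1) (λ.λ.λ.λ.1) (λ.0)))
  [4] (λ.0) ((λ.λ.λ.1) (λ.λ.λ.λ.1) (λ.0) ((λ.λ.λ.1) (λ.λ.λ.λ.1) (λ.0)))
  [5] (λ.λ.λ.1) (λ.λ.λ.λ.1) (λ.0) ((λ.λ.λ.1) (λ.λ.λ.λ.1) (λ.0))
  [6] (λ.λ.1) (λ.0) ((λ.λ.λ.1) (λ.λ.λ.λ.1) (λ.0))
  [7] (λ.λ.0) ((λ.λ.λ.1) (λ.λ.λ.λ.1) (λ.0))
  [8] λ.0

Answer: DIFFERENT — A ⇓ λ.λ.0, B ⇓ λ.0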